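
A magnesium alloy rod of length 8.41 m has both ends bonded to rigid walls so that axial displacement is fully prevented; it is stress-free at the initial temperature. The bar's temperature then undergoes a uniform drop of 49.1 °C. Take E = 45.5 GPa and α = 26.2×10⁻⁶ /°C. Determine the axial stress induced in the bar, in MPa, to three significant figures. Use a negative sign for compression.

Free thermal expansion αLΔT = 26.2e-6 · 8410 · -49.1 = -10.82 mm.
The walls impose strain ε = −(-10.82)/8410 = 1.2864e-03; σ = Eε = 45500 · 1.2864e-03 = 58.53 MPa.

58.5 MPa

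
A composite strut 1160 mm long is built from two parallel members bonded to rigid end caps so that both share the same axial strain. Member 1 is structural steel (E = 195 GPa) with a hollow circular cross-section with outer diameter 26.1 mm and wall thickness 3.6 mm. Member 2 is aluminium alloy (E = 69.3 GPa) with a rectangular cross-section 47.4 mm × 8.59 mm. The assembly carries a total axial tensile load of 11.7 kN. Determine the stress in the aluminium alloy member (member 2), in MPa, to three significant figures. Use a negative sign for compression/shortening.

10.4 MPa

A_1 = 254.5 mm².
A_2 = 407.2 mm².
Equal strain + equilibrium ⇒ each member carries load in proportion to AE: A₁E₁ = 49620000 N, A₂E₂ = 28220000 N, ΣAE = 77840000 N.
σ₂ = P·E₂/ΣAE = 11700·69300/77840000 = 10.42 MPa.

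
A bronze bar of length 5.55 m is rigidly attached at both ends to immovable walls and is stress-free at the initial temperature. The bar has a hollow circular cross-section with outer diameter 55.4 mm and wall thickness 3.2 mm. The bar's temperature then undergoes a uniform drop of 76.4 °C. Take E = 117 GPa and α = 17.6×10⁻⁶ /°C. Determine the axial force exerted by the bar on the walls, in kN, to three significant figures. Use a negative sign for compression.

Free thermal expansion αLΔT = 17.6e-6 · 5550 · -76.4 = -7.463 mm.
The walls impose strain ε = −(-7.463)/5550 = 1.3446e-03; σ = Eε = 117000 · 1.3446e-03 = 157.3 MPa.
Wall reaction R = σ·A = 157.3·524.8 = 82560 N = 82.56 kN.

82.6 kN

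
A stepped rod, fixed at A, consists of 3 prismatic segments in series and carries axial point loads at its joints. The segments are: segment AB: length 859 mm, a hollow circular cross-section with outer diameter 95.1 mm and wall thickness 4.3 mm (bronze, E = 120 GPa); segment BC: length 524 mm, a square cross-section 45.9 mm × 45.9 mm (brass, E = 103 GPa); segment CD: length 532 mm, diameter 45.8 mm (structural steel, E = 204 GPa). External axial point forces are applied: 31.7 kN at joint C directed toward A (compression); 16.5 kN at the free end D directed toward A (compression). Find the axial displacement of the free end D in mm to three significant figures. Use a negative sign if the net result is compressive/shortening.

-0.424 mm

Internal axial forces (sectioning from the free end, tension +): N_CD = -16.5 kN, N_BC = -48.2 kN, N_AB = -48.2 kN.
A_AB = 1227 mm².
A_BC = 2107 mm².
A_CD = 1647 mm².
δ_AB = -48200·859/(1227·120000) = -0.2813 mm
δ_BC = -48200·524/(2107·103000) = -0.1164 mm
δ_CD = -16500·532/(1647·204000) = -0.02612 mm
δ = Σδ_i = -0.4238 mm.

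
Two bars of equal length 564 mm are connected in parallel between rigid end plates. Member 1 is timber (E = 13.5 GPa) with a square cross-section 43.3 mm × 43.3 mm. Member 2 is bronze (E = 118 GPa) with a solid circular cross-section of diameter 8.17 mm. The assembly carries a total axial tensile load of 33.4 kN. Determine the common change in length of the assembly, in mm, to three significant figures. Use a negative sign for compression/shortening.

A_1 = 1875 mm².
A_2 = 52.42 mm².
Equal strain + equilibrium ⇒ each member carries load in proportion to AE: A₁E₁ = 25310000 N, A₂E₂ = 6186000 N, ΣAE = 31500000 N.
δ = PL/ΣAE = 33400·564/31500000 = 0.5981 mm.

0.598 mm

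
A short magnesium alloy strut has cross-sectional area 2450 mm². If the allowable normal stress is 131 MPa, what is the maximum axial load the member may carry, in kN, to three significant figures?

321 kN

P_max = σ_allow · A = 131 · 2450 = 321000 N = 320.9 kN.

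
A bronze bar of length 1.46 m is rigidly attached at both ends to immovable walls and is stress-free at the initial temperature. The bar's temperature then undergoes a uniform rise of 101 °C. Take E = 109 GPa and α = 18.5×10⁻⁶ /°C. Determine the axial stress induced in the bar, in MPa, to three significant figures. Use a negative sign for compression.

Free thermal expansion αLΔT = 18.5e-6 · 1460 · 101 = 2.728 mm.
The walls impose strain ε = −(2.728)/1460 = -1.8685e-03; σ = Eε = 109000 · -1.8685e-03 = -203.7 MPa.

-204 MPa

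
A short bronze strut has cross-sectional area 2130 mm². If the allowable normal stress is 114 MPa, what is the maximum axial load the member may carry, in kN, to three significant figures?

243 kN

P_max = σ_allow · A = 114 · 2130 = 242800 N = 242.8 kN.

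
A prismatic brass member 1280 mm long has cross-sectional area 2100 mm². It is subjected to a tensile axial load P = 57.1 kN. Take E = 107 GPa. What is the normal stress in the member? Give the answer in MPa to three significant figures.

27.2 MPa

σ = N/A = 57100/2100 = 27.19 MPa.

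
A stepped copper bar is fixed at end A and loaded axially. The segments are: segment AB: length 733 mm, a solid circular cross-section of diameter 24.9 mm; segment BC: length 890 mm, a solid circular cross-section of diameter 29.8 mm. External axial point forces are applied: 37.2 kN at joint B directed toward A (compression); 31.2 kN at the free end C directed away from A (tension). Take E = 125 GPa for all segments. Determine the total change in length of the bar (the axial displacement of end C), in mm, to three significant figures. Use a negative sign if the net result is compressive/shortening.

0.246 mm

Internal axial forces (sectioning from the free end, tension +): N_BC = 31.2 kN, N_AB = -6 kN.
A_AB = 487 mm².
A_BC = 697.5 mm².
δ_AB = -6000·733/(487·125000) = -0.07225 mm
δ_BC = 31200·890/(697.5·125000) = 0.3185 mm
δ = Σδ_i = 0.2462 mm.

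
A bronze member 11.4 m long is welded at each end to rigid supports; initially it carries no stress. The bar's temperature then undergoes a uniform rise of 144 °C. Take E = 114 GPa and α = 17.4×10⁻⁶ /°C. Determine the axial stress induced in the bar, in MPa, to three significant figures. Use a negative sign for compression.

-286 MPa

Free thermal expansion αLΔT = 17.4e-6 · 11400 · 144 = 28.56 mm.
The walls impose strain ε = −(28.56)/11400 = -2.5056e-03; σ = Eε = 114000 · -2.5056e-03 = -285.6 MPa.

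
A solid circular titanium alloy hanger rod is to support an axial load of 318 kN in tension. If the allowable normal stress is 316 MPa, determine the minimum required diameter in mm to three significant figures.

Required area A ≥ P/σ_allow = 318000/316 = 1006 mm².
For a solid circular section, d ≥ √(4A/π) = 35.8 mm.

35.8 mm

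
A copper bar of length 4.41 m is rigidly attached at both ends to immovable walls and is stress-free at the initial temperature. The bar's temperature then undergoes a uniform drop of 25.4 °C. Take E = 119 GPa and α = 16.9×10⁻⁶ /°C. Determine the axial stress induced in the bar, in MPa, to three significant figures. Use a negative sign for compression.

51.1 MPa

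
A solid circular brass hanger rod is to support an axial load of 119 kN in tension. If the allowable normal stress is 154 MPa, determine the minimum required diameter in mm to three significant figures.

31.4 mm

Required area A ≥ P/σ_allow = 119000/154 = 772.7 mm².
For a solid circular section, d ≥ √(4A/π) = 31.37 mm.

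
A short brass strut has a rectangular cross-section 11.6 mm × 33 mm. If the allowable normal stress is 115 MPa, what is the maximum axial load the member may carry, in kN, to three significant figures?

A = 382.8 mm².
P_max = σ_allow · A = 115 · 382.8 = 44020 N = 44.02 kN.

44.0 kN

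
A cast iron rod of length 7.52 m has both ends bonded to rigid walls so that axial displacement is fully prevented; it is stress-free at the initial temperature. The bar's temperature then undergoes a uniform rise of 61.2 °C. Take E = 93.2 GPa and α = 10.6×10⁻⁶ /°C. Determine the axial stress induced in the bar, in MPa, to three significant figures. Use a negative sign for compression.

Free thermal expansion αLΔT = 10.6e-6 · 7520 · 61.2 = 4.878 mm.
The walls impose strain ε = −(4.878)/7520 = -6.4872e-04; σ = Eε = 93200 · -6.4872e-04 = -60.46 MPa.

-60.5 MPa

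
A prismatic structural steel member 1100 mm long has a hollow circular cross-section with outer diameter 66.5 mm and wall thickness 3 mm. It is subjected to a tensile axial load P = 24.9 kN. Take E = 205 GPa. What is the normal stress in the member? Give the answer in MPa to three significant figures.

41.6 MPa

A = 598.5 mm².
σ = N/A = 24900/598.5 = 41.61 MPa.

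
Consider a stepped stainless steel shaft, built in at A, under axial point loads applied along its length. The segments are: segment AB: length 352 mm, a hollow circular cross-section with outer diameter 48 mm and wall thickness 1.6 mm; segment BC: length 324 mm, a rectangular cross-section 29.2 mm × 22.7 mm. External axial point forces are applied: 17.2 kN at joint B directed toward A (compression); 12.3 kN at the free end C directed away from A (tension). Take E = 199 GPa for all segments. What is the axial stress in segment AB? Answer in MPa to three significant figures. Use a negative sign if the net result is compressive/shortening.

Internal axial forces (sectioning from the free end, tension +): N_BC = 12.3 kN, N_AB = -4.9 kN.
A_AB = 233.2 mm².
σ_AB = N_AB/A_AB = -4900/233.2 = -21.01 MPa.

-21.0 MPa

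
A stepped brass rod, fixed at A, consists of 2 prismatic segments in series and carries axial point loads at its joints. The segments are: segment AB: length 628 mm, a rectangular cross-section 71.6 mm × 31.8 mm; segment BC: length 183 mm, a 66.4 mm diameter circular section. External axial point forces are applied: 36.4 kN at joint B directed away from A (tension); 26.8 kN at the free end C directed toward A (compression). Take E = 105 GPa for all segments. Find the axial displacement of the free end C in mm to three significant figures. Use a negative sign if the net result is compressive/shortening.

0.0117 mm

Internal axial forces (sectioning from the free end, tension +): N_BC = -26.8 kN, N_AB = 9.6 kN.
A_AB = 2277 mm².
A_BC = 3463 mm².
δ_AB = 9600·628/(2277·105000) = 0.02522 mm
δ_BC = -26800·183/(3463·105000) = -0.01349 mm
δ = Σδ_i = 0.01173 mm.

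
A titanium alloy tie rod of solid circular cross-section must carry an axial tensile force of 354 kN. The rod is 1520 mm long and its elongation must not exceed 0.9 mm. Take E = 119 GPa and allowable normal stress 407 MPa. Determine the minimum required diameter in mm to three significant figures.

80.0 mm

Required area A ≥ P/σ_allow = 354000/407 = 869.8 mm².
For a solid circular section, d ≥ √(4A/π) = 33.28 mm.
Elongation limit: A ≥ PL/(Eδ_allow) = 354000·1520/(119000·0.9) = 5024 mm² ⇒ d ≥ 79.98 mm.
The elongation limit governs.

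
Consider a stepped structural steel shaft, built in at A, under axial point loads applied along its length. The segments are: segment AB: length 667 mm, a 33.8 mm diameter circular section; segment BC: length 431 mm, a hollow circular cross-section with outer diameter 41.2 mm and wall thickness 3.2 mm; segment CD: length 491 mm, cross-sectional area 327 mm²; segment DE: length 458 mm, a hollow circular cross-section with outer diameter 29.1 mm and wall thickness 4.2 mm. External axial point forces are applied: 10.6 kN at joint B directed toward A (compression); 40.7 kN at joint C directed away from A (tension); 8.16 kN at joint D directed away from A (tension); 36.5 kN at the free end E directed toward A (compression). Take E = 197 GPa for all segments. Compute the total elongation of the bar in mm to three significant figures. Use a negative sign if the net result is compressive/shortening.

-0.397 mm

Internal axial forces (sectioning from the free end, tension +): N_DE = -36.5 kN, N_CD = -28.34 kN, N_BC = 12.36 kN, N_AB = 1.76 kN.
A_AB = 897.3 mm².
A_BC = 382 mm².
A_DE = 328.5 mm².
δ_AB = 1760·667/(897.3·197000) = 0.006641 mm
δ_BC = 12360·431/(382·197000) = 0.07079 mm
δ_CD = -28340·491/(327·197000) = -0.216 mm
δ_DE = -36500·458/(328.5·197000) = -0.2583 mm
δ = Σδ_i = -0.3969 mm.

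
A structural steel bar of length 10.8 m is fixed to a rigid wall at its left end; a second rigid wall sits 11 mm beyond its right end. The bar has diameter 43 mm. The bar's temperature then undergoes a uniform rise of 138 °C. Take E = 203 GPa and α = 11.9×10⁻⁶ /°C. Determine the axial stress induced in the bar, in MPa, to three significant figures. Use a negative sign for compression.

-127 MPa

Free thermal expansion αLΔT = 11.9e-6 · 10800 · 138 = 17.74 mm.
The walls engage after the gap closes; constrained expansion = 17.74 − 11 = 6.736 mm.
The walls impose strain ε = −(6.736)/10800 = -6.2368e-04; σ = Eε = 203000 · -6.2368e-04 = -126.6 MPa.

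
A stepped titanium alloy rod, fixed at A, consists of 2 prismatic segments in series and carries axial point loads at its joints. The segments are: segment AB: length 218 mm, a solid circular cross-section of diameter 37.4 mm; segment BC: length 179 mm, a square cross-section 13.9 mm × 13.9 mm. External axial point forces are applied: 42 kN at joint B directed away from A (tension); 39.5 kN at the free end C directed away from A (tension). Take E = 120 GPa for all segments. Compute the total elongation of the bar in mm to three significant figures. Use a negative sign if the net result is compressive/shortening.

0.440 mm

Internal axial forces (sectioning from the free end, tension +): N_BC = 39.5 kN, N_AB = 81.5 kN.
A_AB = 1099 mm².
A_BC = 193.2 mm².
δ_AB = 81500·218/(1099·120000) = 0.1348 mm
δ_BC = 39500·179/(193.2·120000) = 0.305 mm
δ = Σδ_i = 0.4397 mm.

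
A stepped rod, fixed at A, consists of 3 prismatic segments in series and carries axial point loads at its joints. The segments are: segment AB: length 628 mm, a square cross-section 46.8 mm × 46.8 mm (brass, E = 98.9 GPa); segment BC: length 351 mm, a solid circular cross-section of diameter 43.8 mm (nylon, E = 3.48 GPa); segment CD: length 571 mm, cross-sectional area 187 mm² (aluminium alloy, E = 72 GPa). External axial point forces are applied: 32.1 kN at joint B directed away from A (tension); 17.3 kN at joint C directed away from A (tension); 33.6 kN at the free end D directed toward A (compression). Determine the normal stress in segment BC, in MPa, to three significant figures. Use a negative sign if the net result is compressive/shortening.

-10.8 MPa

Internal axial forces (sectioning from the free end, tension +): N_CD = -33.6 kN, N_BC = -16.3 kN, N_AB = 15.8 kN.
A_BC = 1507 mm².
σ_BC = N_BC/A_BC = -16300/1507 = -10.82 MPa.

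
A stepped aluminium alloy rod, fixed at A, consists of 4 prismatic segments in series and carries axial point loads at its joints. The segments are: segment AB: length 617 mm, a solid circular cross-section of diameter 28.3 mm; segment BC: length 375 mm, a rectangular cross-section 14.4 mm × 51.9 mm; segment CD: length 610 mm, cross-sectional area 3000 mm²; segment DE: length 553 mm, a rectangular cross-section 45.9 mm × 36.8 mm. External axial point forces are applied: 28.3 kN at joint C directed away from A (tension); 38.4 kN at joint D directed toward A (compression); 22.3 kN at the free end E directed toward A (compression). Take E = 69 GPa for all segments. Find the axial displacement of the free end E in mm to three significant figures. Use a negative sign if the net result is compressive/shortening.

Internal axial forces (sectioning from the free end, tension +): N_DE = -22.3 kN, N_CD = -60.7 kN, N_BC = -32.4 kN, N_AB = -32.4 kN.
A_AB = 629 mm².
A_BC = 747.4 mm².
A_DE = 1689 mm².
δ_AB = -32400·617/(629·69000) = -0.4606 mm
δ_BC = -32400·375/(747.4·69000) = -0.2356 mm
δ_CD = -60700·610/(3000·69000) = -0.1789 mm
δ_DE = -22300·553/(1689·69000) = -0.1058 mm
δ = Σδ_i = -0.9809 mm.

-0.981 mm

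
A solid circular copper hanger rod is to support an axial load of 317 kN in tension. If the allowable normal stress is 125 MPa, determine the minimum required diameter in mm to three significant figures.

56.8 mm

Required area A ≥ P/σ_allow = 317000/125 = 2536 mm².
For a solid circular section, d ≥ √(4A/π) = 56.82 mm.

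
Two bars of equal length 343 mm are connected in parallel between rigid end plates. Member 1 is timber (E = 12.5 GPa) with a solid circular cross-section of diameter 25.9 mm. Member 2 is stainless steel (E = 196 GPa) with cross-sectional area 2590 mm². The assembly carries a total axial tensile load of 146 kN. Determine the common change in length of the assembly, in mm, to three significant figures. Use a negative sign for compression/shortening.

A_1 = 526.9 mm².
Equal strain + equilibrium ⇒ each member carries load in proportion to AE: A₁E₁ = 6586000 N, A₂E₂ = 507600000 N, ΣAE = 514200000 N.
δ = PL/ΣAE = 146000·343/514200000 = 0.09739 mm.

0.0974 mm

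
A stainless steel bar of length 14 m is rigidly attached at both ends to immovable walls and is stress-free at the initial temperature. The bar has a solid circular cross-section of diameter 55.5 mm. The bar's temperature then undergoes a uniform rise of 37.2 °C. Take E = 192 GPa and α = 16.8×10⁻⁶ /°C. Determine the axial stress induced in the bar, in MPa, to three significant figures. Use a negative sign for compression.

-120 MPa

Free thermal expansion αLΔT = 16.8e-6 · 14000 · 37.2 = 8.749 mm.
The walls impose strain ε = −(8.749)/14000 = -6.2496e-04; σ = Eε = 192000 · -6.2496e-04 = -120 MPa.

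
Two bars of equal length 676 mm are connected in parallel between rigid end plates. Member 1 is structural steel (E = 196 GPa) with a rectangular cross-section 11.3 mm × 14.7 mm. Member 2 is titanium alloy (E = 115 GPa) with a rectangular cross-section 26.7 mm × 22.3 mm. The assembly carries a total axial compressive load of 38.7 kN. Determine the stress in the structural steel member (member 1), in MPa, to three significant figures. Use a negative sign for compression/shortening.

-75.1 MPa

A_1 = 166.1 mm².
A_2 = 595.4 mm².
Equal strain + equilibrium ⇒ each member carries load in proportion to AE: A₁E₁ = 32560000 N, A₂E₂ = 68470000 N, ΣAE = 101000000 N.
σ₁ = P·E₁/ΣAE = -38700·196000/101000000 = -75.08 MPa.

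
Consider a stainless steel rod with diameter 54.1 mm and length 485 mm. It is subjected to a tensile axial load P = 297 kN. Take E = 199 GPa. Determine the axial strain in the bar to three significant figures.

6.49e-04

A = 2299 mm².
σ = N/A = 129.2 MPa; ε = σ/E = 129.2/199000 = 6.493e-04.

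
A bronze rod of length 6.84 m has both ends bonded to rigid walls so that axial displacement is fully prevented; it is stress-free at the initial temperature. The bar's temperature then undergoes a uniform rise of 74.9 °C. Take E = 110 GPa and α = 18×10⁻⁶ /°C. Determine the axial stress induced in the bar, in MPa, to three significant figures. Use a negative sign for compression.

Free thermal expansion αLΔT = 18e-6 · 6840 · 74.9 = 9.222 mm.
The walls impose strain ε = −(9.222)/6840 = -1.3482e-03; σ = Eε = 110000 · -1.3482e-03 = -148.3 MPa.

-148 MPa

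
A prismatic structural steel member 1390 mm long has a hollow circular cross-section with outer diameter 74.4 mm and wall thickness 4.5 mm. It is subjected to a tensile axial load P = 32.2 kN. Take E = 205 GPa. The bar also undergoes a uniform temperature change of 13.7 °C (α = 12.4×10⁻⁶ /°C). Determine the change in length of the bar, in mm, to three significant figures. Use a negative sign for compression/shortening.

A = 988.2 mm².
δ_mech = NL/(AE) = 32200·1390/(988.2·205000) = 0.2209 mm.
δ_thermal = αLΔT = 12.4e-6·1390·13.7 = 0.2361 mm.
δ = δ_mech + δ_thermal = 0.4571 mm.

0.457 mm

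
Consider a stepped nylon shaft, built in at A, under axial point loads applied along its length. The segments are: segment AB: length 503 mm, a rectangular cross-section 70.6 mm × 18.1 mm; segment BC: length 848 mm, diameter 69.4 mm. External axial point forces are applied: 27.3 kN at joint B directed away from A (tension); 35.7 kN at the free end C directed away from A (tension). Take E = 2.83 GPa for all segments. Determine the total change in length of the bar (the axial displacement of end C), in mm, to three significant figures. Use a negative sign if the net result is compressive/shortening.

11.6 mm

Internal axial forces (sectioning from the free end, tension +): N_BC = 35.7 kN, N_AB = 63 kN.
A_AB = 1278 mm².
A_BC = 3783 mm².
δ_AB = 63000·503/(1278·2830) = 8.763 mm
δ_BC = 35700·848/(3783·2830) = 2.828 mm
δ = Σδ_i = 11.59 mm.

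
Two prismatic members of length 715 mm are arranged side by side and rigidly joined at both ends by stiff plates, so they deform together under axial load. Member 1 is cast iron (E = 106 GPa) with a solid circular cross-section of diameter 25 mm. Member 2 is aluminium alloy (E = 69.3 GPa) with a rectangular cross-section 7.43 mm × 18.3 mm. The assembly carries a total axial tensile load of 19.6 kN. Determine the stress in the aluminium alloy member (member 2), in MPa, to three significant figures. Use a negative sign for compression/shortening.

A_1 = 490.9 mm².
A_2 = 136 mm².
Equal strain + equilibrium ⇒ each member carries load in proportion to AE: A₁E₁ = 52030000 N, A₂E₂ = 9423000 N, ΣAE = 61460000 N.
σ₂ = P·E₂/ΣAE = 19600·69300/61460000 = 22.1 MPa.

22.1 MPa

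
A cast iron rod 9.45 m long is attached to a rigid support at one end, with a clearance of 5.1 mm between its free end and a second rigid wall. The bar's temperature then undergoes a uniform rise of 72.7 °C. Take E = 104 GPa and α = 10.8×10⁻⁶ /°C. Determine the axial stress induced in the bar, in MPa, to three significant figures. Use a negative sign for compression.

-25.5 MPa

Free thermal expansion αLΔT = 10.8e-6 · 9450 · 72.7 = 7.42 mm.
The walls engage after the gap closes; constrained expansion = 7.42 − 5.1 = 2.32 mm.
The walls impose strain ε = −(2.32)/9450 = -2.4548e-04; σ = Eε = 104000 · -2.4548e-04 = -25.53 MPa.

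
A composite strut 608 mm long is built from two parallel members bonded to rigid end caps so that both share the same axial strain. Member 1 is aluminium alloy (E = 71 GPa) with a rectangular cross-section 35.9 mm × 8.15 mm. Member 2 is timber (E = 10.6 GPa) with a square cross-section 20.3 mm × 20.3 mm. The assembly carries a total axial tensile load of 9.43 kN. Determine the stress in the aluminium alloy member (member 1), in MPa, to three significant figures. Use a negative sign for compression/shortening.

26.6 MPa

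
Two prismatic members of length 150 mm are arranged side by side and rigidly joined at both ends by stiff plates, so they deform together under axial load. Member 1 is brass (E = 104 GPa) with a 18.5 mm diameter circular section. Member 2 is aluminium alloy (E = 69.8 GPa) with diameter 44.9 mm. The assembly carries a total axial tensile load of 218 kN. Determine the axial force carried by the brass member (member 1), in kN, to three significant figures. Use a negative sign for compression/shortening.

44.0 kN

A_1 = 268.8 mm².
A_2 = 1583 mm².
Equal strain + equilibrium ⇒ each member carries load in proportion to AE: A₁E₁ = 27960000 N, A₂E₂ = 110500000 N, ΣAE = 138500000 N.
F₁ = P·A₁E₁/ΣAE = 218000·27960000/138500000 = 44010 N.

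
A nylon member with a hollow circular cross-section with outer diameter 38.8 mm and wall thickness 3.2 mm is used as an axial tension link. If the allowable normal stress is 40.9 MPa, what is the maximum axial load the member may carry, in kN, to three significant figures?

A = 357.9 mm².
P_max = σ_allow · A = 40.9 · 357.9 = 14640 N = 14.64 kN.

14.6 kN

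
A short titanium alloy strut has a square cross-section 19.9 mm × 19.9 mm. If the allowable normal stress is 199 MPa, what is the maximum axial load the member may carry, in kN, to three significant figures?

A = 396 mm².
P_max = σ_allow · A = 199 · 396 = 78810 N = 78.81 kN.

78.8 kN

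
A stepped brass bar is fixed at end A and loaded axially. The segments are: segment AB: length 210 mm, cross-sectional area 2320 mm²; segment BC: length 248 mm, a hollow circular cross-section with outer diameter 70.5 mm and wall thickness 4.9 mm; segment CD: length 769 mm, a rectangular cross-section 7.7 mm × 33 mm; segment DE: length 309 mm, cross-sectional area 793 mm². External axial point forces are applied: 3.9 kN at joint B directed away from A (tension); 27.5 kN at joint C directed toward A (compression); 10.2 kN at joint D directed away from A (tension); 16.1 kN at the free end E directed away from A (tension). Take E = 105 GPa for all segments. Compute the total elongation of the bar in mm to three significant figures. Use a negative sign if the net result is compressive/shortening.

Internal axial forces (sectioning from the free end, tension +): N_DE = 16.1 kN, N_CD = 26.3 kN, N_BC = -1.2 kN, N_AB = 2.7 kN.
A_BC = 1010 mm².
A_CD = 254.1 mm².
δ_AB = 2700·210/(2320·105000) = 0.002328 mm
δ_BC = -1200·248/(1010·105000) = -0.002807 mm
δ_CD = 26300·769/(254.1·105000) = 0.758 mm
δ_DE = 16100·309/(793·105000) = 0.05975 mm
δ = Σδ_i = 0.8173 mm.

0.817 mm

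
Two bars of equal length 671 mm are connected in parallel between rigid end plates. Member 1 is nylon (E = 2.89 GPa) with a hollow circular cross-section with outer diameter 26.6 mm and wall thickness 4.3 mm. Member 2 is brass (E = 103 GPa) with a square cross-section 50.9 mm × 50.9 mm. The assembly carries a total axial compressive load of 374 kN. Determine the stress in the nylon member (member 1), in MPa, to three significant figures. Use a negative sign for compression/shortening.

-4.04 MPa

A_1 = 301.2 mm².
A_2 = 2591 mm².
Equal strain + equilibrium ⇒ each member carries load in proportion to AE: A₁E₁ = 870600 N, A₂E₂ = 266900000 N, ΣAE = 267700000 N.
σ₁ = P·E₁/ΣAE = -374000·2890/267700000 = -4.037 MPa.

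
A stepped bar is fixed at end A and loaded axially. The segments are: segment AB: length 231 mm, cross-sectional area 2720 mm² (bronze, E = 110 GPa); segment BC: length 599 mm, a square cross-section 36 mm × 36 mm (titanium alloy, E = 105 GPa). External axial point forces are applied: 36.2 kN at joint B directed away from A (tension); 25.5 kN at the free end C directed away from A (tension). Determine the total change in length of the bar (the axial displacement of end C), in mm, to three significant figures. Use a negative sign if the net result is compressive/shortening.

0.160 mm

Internal axial forces (sectioning from the free end, tension +): N_BC = 25.5 kN, N_AB = 61.7 kN.
A_BC = 1296 mm².
δ_AB = 61700·231/(2720·110000) = 0.04764 mm
δ_BC = 25500·599/(1296·105000) = 0.1122 mm
δ = Σδ_i = 0.1599 mm.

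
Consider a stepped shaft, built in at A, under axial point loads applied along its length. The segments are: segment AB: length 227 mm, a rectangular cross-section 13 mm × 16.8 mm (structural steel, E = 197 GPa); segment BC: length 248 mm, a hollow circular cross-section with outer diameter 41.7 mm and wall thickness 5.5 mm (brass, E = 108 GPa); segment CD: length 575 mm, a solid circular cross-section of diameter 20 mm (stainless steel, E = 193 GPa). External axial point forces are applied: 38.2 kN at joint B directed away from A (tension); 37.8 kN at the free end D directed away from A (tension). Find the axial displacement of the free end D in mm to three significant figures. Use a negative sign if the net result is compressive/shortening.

Internal axial forces (sectioning from the free end, tension +): N_CD = 37.8 kN, N_BC = 37.8 kN, N_AB = 76 kN.
A_AB = 218.4 mm².
A_BC = 625.5 mm².
A_CD = 314.2 mm².
δ_AB = 76000·227/(218.4·197000) = 0.401 mm
δ_BC = 37800·248/(625.5·108000) = 0.1388 mm
δ_CD = 37800·575/(314.2·193000) = 0.3585 mm
δ = Σδ_i = 0.8982 mm.

0.898 mm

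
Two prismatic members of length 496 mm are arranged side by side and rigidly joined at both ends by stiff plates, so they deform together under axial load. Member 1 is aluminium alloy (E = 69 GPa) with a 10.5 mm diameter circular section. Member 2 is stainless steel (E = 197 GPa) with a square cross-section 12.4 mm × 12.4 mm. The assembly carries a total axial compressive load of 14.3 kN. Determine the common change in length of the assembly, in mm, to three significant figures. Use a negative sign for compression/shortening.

A_1 = 86.59 mm².
A_2 = 153.8 mm².
Equal strain + equilibrium ⇒ each member carries load in proportion to AE: A₁E₁ = 5975000 N, A₂E₂ = 30290000 N, ΣAE = 36270000 N.
δ = PL/ΣAE = -14300·496/36270000 = -0.1956 mm.

-0.196 mm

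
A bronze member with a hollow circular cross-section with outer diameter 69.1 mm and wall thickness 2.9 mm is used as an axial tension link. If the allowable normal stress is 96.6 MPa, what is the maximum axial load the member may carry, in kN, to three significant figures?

58.3 kN

A = 603.1 mm².
P_max = σ_allow · A = 96.6 · 603.1 = 58260 N = 58.26 kN.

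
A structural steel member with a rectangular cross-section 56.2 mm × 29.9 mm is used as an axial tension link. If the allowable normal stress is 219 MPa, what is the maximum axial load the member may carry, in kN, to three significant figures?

A = 1680 mm².
P_max = σ_allow · A = 219 · 1680 = 368000 N = 368 kN.

368 kN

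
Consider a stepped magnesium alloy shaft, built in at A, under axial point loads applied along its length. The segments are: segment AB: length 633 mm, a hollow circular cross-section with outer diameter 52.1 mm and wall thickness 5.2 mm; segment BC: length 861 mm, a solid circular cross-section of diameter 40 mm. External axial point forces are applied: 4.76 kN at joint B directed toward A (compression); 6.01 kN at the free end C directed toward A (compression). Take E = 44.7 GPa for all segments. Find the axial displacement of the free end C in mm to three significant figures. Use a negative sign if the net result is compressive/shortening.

Internal axial forces (sectioning from the free end, tension +): N_BC = -6.01 kN, N_AB = -10.77 kN.
A_AB = 766.2 mm².
A_BC = 1257 mm².
δ_AB = -10770·633/(766.2·44700) = -0.1991 mm
δ_BC = -6010·861/(1257·44700) = -0.09212 mm
δ = Σδ_i = -0.2912 mm.

-0.291 mm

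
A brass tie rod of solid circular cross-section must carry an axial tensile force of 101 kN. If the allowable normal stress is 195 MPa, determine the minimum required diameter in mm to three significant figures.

Required area A ≥ P/σ_allow = 101000/195 = 517.9 mm².
For a solid circular section, d ≥ √(4A/π) = 25.68 mm.

25.7 mm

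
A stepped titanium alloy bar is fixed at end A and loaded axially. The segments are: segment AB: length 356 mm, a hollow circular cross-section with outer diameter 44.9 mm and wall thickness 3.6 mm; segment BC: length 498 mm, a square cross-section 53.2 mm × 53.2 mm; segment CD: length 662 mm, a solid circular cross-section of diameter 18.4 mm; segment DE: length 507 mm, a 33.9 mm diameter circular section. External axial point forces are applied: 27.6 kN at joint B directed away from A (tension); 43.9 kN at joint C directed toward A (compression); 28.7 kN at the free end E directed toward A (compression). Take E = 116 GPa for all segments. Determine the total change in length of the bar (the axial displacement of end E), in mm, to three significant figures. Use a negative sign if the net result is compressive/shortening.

Internal axial forces (sectioning from the free end, tension +): N_DE = -28.7 kN, N_CD = -28.7 kN, N_BC = -72.6 kN, N_AB = -45 kN.
A_AB = 467.1 mm².
A_BC = 2830 mm².
A_CD = 265.9 mm².
A_DE = 902.6 mm².
δ_AB = -45000·356/(467.1·116000) = -0.2957 mm
δ_BC = -72600·498/(2830·116000) = -0.1101 mm
δ_CD = -28700·662/(265.9·116000) = -0.616 mm
δ_DE = -28700·507/(902.6·116000) = -0.139 mm
δ = Σδ_i = -1.161 mm.

-1.16 mm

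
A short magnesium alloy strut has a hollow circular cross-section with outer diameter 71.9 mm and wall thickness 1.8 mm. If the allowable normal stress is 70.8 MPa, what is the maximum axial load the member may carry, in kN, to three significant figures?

28.1 kN

A = 396.4 mm².
P_max = σ_allow · A = 70.8 · 396.4 = 28070 N = 28.07 kN.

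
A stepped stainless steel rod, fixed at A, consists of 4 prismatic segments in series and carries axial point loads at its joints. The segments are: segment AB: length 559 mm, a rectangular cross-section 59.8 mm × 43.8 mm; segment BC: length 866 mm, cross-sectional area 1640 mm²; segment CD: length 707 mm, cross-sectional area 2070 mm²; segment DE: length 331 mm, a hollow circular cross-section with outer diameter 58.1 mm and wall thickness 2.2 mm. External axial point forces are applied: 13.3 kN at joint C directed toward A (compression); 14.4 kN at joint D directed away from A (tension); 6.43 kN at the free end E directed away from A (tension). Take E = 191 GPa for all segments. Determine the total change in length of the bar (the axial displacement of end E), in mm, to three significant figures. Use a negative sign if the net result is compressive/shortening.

0.0953 mm

Internal axial forces (sectioning from the free end, tension +): N_DE = 6.43 kN, N_CD = 20.83 kN, N_BC = 7.53 kN, N_AB = 7.53 kN.
A_AB = 2619 mm².
A_DE = 386.4 mm².
δ_AB = 7530·559/(2619·191000) = 0.008414 mm
δ_BC = 7530·866/(1640·191000) = 0.02082 mm
δ_CD = 20830·707/(2070·191000) = 0.03725 mm
δ_DE = 6430·331/(386.4·191000) = 0.02884 mm
δ = Σδ_i = 0.09532 mm.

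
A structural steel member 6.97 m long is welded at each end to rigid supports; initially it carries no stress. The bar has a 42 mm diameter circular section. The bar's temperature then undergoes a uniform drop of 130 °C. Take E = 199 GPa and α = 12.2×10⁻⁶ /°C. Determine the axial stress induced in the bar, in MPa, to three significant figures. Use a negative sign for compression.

Free thermal expansion αLΔT = 12.2e-6 · 6970 · -130 = -11.05 mm.
The walls impose strain ε = −(-11.05)/6970 = 1.5860e-03; σ = Eε = 199000 · 1.5860e-03 = 315.6 MPa.

316 MPa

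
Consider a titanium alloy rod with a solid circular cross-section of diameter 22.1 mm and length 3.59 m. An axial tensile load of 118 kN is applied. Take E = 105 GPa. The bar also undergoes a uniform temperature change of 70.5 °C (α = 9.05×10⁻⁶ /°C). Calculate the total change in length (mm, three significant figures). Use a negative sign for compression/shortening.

12.8 mm

A = 383.6 mm².
δ_mech = NL/(AE) = 118000·3590/(383.6·105000) = 10.52 mm.
δ_thermal = αLΔT = 9.05e-6·3590·70.5 = 2.291 mm.
δ = δ_mech + δ_thermal = 12.81 mm.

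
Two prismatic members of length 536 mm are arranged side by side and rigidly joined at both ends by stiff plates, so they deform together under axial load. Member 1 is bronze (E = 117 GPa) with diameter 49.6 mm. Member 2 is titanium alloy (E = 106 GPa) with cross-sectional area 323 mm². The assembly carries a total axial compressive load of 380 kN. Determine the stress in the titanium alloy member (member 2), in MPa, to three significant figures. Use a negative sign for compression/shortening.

-155 MPa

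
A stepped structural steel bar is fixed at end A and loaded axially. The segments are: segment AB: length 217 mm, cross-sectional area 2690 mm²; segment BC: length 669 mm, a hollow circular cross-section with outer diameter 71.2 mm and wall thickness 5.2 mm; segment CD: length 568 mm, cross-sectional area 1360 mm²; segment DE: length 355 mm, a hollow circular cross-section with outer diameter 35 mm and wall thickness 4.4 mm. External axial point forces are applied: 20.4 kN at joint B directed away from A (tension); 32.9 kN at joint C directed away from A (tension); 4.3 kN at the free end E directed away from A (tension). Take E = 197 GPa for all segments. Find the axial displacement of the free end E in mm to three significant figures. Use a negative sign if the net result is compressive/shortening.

0.168 mm

Internal axial forces (sectioning from the free end, tension +): N_DE = 4.3 kN, N_CD = 4.3 kN, N_BC = 37.2 kN, N_AB = 57.6 kN.
A_BC = 1078 mm².
A_DE = 423 mm².
δ_AB = 57600·217/(2690·197000) = 0.02359 mm
δ_BC = 37200·669/(1078·197000) = 0.1172 mm
δ_CD = 4300·568/(1360·197000) = 0.009116 mm
δ_DE = 4300·355/(423·197000) = 0.01832 mm
δ = Σδ_i = 0.1682 mm.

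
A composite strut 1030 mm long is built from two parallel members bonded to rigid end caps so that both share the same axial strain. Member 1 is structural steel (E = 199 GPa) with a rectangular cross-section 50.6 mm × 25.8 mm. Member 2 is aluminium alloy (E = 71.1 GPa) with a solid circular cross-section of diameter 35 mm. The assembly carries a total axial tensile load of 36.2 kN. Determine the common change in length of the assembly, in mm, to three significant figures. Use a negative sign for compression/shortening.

A_1 = 1305 mm².
A_2 = 962.1 mm².
Equal strain + equilibrium ⇒ each member carries load in proportion to AE: A₁E₁ = 259800000 N, A₂E₂ = 68410000 N, ΣAE = 328200000 N.
δ = PL/ΣAE = 36200·1030/328200000 = 0.1136 mm.

0.114 mm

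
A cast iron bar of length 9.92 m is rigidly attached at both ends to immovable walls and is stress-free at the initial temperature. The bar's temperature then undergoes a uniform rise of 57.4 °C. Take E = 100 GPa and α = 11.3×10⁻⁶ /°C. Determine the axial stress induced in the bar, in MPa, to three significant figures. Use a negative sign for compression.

-64.9 MPa

Free thermal expansion αLΔT = 11.3e-6 · 9920 · 57.4 = 6.434 mm.
The walls impose strain ε = −(6.434)/9920 = -6.4862e-04; σ = Eε = 100000 · -6.4862e-04 = -64.86 MPa.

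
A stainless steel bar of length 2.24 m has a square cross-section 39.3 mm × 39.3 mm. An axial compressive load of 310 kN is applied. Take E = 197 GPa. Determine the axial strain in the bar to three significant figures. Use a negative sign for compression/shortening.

A = 1544 mm².
σ = N/A = -200.7 MPa; ε = σ/E = -200.7/197000 = -1.019e-03.

-0.00102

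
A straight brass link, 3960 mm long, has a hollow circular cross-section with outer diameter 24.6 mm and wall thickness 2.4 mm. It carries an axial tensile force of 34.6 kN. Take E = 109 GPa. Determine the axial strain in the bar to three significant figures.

0.00190

A = 167.4 mm².
σ = N/A = 206.7 MPa; ε = σ/E = 206.7/109000 = 1.896e-03.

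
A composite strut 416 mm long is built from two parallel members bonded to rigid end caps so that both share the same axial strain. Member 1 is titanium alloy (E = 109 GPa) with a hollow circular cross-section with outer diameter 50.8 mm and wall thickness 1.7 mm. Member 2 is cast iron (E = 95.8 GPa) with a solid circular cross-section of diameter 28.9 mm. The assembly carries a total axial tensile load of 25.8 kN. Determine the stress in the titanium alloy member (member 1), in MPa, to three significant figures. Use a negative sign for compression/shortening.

30.8 MPa

A_1 = 262.2 mm².
A_2 = 656 mm².
Equal strain + equilibrium ⇒ each member carries load in proportion to AE: A₁E₁ = 28580000 N, A₂E₂ = 62840000 N, ΣAE = 91430000 N.
σ₁ = P·E₁/ΣAE = 25800·109000/91430000 = 30.76 MPa.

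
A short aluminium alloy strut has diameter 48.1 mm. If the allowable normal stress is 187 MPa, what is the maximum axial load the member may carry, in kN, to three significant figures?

340 kN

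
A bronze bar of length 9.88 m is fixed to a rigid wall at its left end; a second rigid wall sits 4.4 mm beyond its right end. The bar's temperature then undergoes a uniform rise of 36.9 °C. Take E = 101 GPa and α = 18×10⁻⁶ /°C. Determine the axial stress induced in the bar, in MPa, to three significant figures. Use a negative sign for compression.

-22.1 MPa

Free thermal expansion αLΔT = 18e-6 · 9880 · 36.9 = 6.562 mm.
The walls engage after the gap closes; constrained expansion = 6.562 − 4.4 = 2.162 mm.
The walls impose strain ε = −(2.162)/9880 = -2.1886e-04; σ = Eε = 101000 · -2.1886e-04 = -22.1 MPa.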